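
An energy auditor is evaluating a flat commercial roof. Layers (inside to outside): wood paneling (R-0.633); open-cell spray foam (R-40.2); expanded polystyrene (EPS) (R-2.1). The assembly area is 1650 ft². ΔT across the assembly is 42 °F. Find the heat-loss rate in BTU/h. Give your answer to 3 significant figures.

R_total = 0.633 + 40.2 + 2.1 = 42.93 ft²·°F·h/BTU
Q = A·ΔT/R = 1650 × 42 / 42.93 = 1614 BTU/h

1610 BTU/h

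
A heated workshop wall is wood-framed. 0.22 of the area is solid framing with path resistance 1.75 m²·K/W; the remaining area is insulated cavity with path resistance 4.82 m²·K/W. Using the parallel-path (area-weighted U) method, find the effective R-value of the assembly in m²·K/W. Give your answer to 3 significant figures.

U_eff = 0.78/4.82 + 0.22/1.75 = 0.1618 + 0.1257 = 0.2875
R_eff = 1/U_eff = 3.478 m²·K/W

3.48 m²·K/W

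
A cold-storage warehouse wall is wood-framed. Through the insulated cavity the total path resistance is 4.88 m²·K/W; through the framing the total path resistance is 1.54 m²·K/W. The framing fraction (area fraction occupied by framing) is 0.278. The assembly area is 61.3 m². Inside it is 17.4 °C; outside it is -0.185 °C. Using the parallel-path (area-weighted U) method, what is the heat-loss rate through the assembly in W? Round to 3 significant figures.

354 W

U_eff = 0.722/4.88 + 0.278/1.54 = 0.148 + 0.1805 = 0.3285
R_eff = 1/U_eff = 3.044 m²·K/W
Q = 61.3 × (17.4 − (-0.185)) / 3.044 = 354.1 W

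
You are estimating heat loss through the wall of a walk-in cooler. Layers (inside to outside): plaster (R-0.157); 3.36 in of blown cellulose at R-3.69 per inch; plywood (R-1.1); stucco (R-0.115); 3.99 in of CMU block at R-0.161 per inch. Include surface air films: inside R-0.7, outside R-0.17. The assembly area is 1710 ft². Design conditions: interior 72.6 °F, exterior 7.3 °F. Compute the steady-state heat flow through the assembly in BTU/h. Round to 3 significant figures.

7310 BTU/h

3.36 × 3.69 = 12.4
3.99 × 0.161 = 0.6424
R_total = 0.7 + 0.157 + 12.4 + 1.1 + 0.115 + 0.6424 + 0.17 = 15.28 ft²·°F·h/BTU
Q = A·ΔT/R = 1710 × (72.6 − 7.3) / 15.28 = 7306 BTU/h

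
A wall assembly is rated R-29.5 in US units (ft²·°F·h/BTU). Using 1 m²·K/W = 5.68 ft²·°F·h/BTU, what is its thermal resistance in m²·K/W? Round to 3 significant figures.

R_SI = 29.5/5.68 = 5.194

5.19 m²·K/W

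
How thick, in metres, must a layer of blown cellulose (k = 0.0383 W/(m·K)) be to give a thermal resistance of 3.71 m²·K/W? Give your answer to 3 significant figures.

0.142 m

L = R·k = 3.71 × 0.0383 = 0.1421 m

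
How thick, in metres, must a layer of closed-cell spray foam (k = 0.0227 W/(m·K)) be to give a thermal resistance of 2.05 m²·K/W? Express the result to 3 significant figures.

0.0465 m

L = R·k = 2.05 × 0.0227 = 0.04653 m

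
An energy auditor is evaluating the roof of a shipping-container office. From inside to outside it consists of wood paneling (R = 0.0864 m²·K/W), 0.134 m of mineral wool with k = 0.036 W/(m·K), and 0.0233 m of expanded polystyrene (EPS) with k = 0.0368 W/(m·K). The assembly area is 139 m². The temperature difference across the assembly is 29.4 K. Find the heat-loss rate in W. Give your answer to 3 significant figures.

920 W

0.134/0.036 = 3.722
0.0233/0.0368 = 0.6332
R_total = 0.0864 + 3.722 + 0.6332 = 4.442 m²·K/W
Q = A·ΔT/R = 139 × 29.4 / 4.442 = 920 W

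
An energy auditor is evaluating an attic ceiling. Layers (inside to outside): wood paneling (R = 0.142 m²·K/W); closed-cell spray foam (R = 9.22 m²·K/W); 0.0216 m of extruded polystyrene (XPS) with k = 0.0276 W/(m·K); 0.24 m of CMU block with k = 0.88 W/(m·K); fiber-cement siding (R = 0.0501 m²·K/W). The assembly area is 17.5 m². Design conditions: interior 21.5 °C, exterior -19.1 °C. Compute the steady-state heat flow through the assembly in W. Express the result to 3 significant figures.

67.9 W

0.0216/0.0276 = 0.7826
0.24/0.88 = 0.2727
R_total = 0.142 + 9.22 + 0.7826 + 0.2727 + 0.0501 = 10.47 m²·K/W
Q = A·ΔT/R = 17.5 × (21.5 − (-19.1)) / 10.47 = 67.88 W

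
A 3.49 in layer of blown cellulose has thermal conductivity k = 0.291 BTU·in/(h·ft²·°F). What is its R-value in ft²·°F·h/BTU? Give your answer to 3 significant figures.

12.0 ft²·°F·h/BTU

R = L/k = 3.49/0.291 = 11.99 ft²·°F·h/BTU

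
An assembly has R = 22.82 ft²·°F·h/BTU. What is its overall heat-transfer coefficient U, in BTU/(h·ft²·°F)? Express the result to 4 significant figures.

U = 1/R = 1/22.82 = 0.043821

0.04382 BTU/(h·ft²·°F)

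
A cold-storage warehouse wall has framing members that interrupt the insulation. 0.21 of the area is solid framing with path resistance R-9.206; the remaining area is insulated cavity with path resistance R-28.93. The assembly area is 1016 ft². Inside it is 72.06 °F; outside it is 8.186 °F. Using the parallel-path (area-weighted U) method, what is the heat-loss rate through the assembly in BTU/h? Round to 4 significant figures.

U_eff = 0.79/28.93 + 0.21/9.206 = 0.027307 + 0.022811 = 0.050119
R_eff = 1/U_eff = 19.953 ft²·°F·h/BTU
Q = 1016 × (72.06 − 8.186) / 19.953 = 3252.5 BTU/h

3252 BTU/h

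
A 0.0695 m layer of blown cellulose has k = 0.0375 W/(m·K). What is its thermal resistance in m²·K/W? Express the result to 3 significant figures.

R = L/k = 0.0695/0.0375 = 1.853 m²·K/W

1.85 m²·K/W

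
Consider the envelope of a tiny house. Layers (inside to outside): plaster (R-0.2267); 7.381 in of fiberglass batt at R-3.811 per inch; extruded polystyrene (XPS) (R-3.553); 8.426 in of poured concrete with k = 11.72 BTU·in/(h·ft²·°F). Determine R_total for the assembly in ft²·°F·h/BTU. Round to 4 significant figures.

7.381 × 3.811 = 28.129
8.426/11.72 = 0.71894
R_total = 0.2267 + 28.129 + 3.553 + 0.71894 = 32.628 ft²·°F·h/BTU

32.63 ft²·°F·h/BTU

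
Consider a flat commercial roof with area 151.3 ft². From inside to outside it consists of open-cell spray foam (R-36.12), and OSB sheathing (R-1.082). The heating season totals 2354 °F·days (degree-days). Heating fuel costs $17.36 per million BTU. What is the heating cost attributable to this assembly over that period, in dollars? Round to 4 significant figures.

3.989 dollars

R_total = 36.12 + 1.082 = 37.202 ft²·°F·h/BTU
E = A × HDD × 24 / R = 151.3 × 2354 × 24 / 37.202 = 229770 BTU
Cost = 229770/10⁶ × 17.36 = $3.9888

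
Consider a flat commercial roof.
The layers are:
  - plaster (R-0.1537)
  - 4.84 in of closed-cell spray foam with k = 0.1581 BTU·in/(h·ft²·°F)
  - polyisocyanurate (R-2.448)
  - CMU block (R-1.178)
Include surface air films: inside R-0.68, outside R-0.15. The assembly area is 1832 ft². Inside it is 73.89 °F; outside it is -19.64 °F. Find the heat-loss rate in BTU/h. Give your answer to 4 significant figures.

4865 BTU/h

4.84/0.1581 = 30.614
R_total = 0.68 + 0.1537 + 30.614 + 2.448 + 1.178 + 0.15 = 35.223 ft²·°F·h/BTU
Q = A·ΔT/R = 1832 × (73.89 − (-19.64)) / 35.223 = 4864.6 BTU/h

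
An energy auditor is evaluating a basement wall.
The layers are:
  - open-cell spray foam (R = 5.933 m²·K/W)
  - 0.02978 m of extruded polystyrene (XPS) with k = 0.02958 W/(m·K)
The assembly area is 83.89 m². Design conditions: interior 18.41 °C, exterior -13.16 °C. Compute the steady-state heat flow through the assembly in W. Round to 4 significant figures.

381.6 W

0.02978/0.02958 = 1.0068
R_total = 5.933 + 1.0068 = 6.9398 m²·K/W
Q = A·ΔT/R = 83.89 × (18.41 − (-13.16)) / 6.9398 = 381.63 W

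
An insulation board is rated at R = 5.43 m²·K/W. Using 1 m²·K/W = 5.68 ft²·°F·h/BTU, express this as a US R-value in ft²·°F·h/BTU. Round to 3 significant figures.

R_US = 5.43 × 5.68 = 30.84

30.8 ft²·°F·h/BTU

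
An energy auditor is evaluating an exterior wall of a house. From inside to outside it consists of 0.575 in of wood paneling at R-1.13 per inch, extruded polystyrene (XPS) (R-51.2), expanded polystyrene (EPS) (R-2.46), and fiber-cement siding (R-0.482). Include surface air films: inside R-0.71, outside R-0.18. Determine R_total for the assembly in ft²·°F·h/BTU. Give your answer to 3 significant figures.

55.7 ft²·°F·h/BTU

0.575 × 1.13 = 0.6497
R_total = 0.71 + 0.6497 + 51.2 + 2.46 + 0.482 + 0.18 = 55.68 ft²·°F·h/BTU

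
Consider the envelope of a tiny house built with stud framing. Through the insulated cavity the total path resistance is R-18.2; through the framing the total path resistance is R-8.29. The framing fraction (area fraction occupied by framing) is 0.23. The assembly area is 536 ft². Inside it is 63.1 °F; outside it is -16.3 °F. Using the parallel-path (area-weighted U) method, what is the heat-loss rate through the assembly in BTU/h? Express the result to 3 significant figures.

2980 BTU/h

U_eff = 0.77/18.2 + 0.23/8.29 = 0.04231 + 0.02774 = 0.07005
R_eff = 1/U_eff = 14.28 ft²·°F·h/BTU
Q = 536 × (63.1 − (-16.3)) / 14.28 = 2981 BTU/h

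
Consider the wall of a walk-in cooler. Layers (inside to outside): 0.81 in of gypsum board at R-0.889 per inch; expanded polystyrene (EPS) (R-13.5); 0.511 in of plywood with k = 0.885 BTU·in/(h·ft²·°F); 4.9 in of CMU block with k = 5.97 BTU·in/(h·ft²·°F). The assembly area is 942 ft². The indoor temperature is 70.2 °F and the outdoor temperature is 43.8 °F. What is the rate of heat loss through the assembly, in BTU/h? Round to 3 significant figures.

0.81 × 0.889 = 0.7201
0.511/0.885 = 0.5774
4.9/5.97 = 0.8208
R_total = 0.7201 + 13.5 + 0.5774 + 0.8208 = 15.62 ft²·°F·h/BTU
Q = A·ΔT/R = 942 × (70.2 − 43.8) / 15.62 = 1592 BTU/h

1590 BTU/h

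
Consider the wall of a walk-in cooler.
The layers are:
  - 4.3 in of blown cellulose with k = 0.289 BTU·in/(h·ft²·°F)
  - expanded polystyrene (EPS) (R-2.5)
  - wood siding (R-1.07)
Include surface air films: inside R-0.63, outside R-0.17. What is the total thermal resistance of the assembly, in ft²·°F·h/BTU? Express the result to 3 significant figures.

19.2 ft²·°F·h/BTU

4.3/0.289 = 14.88
R_total = 0.63 + 14.88 + 2.5 + 1.07 + 0.17 = 19.25 ft²·°F·h/BTU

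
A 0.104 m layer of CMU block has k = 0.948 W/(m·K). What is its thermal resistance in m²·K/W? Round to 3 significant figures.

0.110 m²·K/W

R = L/k = 0.104/0.948 = 0.1097 m²·K/W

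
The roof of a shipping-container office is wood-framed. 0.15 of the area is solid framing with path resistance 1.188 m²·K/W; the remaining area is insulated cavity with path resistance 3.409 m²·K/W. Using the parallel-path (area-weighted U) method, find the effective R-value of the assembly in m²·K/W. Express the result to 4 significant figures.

U_eff = 0.85/3.409 + 0.15/1.188 = 0.24934 + 0.12626 = 0.3756
R_eff = 1/U_eff = 2.6624 m²·K/W

2.662 m²·K/W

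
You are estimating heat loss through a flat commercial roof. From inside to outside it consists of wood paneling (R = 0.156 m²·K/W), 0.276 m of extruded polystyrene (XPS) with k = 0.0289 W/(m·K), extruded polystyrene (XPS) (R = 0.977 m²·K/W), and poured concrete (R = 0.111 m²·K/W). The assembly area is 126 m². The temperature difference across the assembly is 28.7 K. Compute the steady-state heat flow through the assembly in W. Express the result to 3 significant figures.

335 W

0.276/0.0289 = 9.55
R_total = 0.156 + 9.55 + 0.977 + 0.111 = 10.79 m²·K/W
Q = A·ΔT/R = 126 × 28.7 / 10.79 = 335 W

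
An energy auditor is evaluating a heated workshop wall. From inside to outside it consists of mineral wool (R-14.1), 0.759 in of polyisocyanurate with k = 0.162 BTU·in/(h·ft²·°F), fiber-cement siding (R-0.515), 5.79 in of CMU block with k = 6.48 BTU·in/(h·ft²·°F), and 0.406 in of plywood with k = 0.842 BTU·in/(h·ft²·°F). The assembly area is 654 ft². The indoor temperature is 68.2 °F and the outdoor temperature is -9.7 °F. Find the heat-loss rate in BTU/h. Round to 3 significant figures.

2460 BTU/h

0.759/0.162 = 4.685
5.79/6.48 = 0.8935
0.406/0.842 = 0.4822
R_total = 14.1 + 4.685 + 0.515 + 0.8935 + 0.4822 = 20.68 ft²·°F·h/BTU
Q = A·ΔT/R = 654 × (68.2 − (-9.7)) / 20.68 = 2464 BTU/h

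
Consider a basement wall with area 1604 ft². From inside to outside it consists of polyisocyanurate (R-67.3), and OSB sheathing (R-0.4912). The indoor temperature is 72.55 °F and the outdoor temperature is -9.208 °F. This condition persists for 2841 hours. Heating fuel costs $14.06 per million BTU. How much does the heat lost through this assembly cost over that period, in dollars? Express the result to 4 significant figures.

R_total = 67.3 + 0.4912 = 67.791 ft²·°F·h/BTU
Q = 1604 × (72.55 − (-9.208)) / 67.791 = 1934.5 BTU/h
E = 1934.5 × 2841 = 5495800 BTU
Cost = 5495800/10⁶ × 14.06 = $77.271

77.27 dollars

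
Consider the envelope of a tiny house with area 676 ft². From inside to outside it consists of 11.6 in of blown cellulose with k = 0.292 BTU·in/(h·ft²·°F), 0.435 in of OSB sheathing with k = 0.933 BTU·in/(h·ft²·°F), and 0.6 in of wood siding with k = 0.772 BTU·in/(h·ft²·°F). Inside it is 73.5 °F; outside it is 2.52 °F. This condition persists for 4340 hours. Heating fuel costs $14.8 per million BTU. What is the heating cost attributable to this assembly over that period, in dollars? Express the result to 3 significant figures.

11.6/0.292 = 39.73
0.435/0.933 = 0.4662
0.6/0.772 = 0.7772
R_total = 39.73 + 0.4662 + 0.7772 = 40.97 ft²·°F·h/BTU
Q = 676 × (73.5 − 2.52) / 40.97 = 1171 BTU/h
E = 1171 × 4340 = 5083000 BTU
Cost = 5083000/10⁶ × 14.8 = $75.23

75.2 dollars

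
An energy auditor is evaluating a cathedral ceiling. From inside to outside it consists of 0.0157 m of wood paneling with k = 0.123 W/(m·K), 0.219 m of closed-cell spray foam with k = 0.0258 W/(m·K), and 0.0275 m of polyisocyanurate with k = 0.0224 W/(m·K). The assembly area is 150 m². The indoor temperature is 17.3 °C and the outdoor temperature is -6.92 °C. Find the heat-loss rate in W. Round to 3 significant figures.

369 W

0.0157/0.123 = 0.1276
0.219/0.0258 = 8.488
0.0275/0.0224 = 1.228
R_total = 0.1276 + 8.488 + 1.228 = 9.844 m²·K/W
Q = A·ΔT/R = 150 × (17.3 − (-6.92)) / 9.844 = 369.1 W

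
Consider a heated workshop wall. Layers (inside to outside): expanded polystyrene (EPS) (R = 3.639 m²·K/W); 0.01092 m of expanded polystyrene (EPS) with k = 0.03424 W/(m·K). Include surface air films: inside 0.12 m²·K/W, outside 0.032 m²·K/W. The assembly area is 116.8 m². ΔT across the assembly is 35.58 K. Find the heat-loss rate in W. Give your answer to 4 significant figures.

1011 W

0.01092/0.03424 = 0.31893
R_total = 0.12 + 3.639 + 0.31893 + 0.032 = 4.1099 m²·K/W
Q = A·ΔT/R = 116.8 × 35.58 / 4.1099 = 1011.1 W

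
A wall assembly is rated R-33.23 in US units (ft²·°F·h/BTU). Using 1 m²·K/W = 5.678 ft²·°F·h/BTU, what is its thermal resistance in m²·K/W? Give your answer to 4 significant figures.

R_SI = 33.23/5.678 = 5.8524

5.852 m²·K/W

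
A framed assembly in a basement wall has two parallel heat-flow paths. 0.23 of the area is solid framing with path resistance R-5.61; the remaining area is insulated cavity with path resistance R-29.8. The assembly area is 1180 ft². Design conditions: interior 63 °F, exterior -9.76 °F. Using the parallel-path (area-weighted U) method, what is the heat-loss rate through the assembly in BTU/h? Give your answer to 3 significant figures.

5740 BTU/h

U_eff = 0.77/29.8 + 0.23/5.61 = 0.02584 + 0.041 = 0.06684
R_eff = 1/U_eff = 14.96 ft²·°F·h/BTU
Q = 1180 × (63 − (-9.76)) / 14.96 = 5738 BTU/h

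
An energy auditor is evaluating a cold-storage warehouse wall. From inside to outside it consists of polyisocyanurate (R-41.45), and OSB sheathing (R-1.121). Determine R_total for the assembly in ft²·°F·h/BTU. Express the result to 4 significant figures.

R_total = 41.45 + 1.121 = 42.571 ft²·°F·h/BTU

42.57 ft²·°F·h/BTU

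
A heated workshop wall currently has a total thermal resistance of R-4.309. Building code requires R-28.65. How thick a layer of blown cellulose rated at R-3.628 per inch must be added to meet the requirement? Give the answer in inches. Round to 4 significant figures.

ΔR = 28.65 − 4.309 = 24.341 ft²·°F·h/BTU
L = ΔR / (R/in) = 24.341/3.628 = 6.7092 in

6.709 in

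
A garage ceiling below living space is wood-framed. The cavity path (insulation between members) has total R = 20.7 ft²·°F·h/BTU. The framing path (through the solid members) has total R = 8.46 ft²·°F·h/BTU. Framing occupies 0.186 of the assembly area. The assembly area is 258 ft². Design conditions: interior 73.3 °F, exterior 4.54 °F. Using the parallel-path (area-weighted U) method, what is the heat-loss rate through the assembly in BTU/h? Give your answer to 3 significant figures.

1090 BTU/h

U_eff = 0.814/20.7 + 0.186/8.46 = 0.03932 + 0.02199 = 0.06131
R_eff = 1/U_eff = 16.31 ft²·°F·h/BTU
Q = 258 × (73.3 − 4.54) / 16.31 = 1088 BTU/h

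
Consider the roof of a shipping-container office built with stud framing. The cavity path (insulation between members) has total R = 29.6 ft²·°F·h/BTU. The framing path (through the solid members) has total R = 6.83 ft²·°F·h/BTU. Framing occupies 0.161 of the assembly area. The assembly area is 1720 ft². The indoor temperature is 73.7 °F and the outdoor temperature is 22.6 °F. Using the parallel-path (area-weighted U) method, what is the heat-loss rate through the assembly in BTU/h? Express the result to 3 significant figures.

U_eff = 0.839/29.6 + 0.161/6.83 = 0.02834 + 0.02357 = 0.05192
R_eff = 1/U_eff = 19.26 ft²·°F·h/BTU
Q = 1720 × (73.7 − 22.6) / 19.26 = 4563 BTU/h

4560 BTU/h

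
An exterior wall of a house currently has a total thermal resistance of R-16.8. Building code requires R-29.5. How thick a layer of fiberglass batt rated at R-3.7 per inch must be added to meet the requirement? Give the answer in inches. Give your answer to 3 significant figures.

ΔR = 29.5 − 16.8 = 12.7 ft²·°F·h/BTU
L = ΔR / (R/in) = 12.7/3.7 = 3.432 in

3.43 in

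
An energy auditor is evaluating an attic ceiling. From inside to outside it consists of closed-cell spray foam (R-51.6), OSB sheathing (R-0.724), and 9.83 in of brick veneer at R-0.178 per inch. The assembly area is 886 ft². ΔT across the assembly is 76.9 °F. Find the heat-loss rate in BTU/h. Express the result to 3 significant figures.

9.83 × 0.178 = 1.75
R_total = 51.6 + 0.724 + 1.75 = 54.07 ft²·°F·h/BTU
Q = A·ΔT/R = 886 × 76.9 / 54.07 = 1260 BTU/h

1260 BTU/h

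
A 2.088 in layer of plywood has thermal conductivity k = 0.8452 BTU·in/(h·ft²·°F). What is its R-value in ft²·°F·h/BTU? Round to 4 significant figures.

R = L/k = 2.088/0.8452 = 2.4704 ft²·°F·h/BTU

2.470 ft²·°F·h/BTU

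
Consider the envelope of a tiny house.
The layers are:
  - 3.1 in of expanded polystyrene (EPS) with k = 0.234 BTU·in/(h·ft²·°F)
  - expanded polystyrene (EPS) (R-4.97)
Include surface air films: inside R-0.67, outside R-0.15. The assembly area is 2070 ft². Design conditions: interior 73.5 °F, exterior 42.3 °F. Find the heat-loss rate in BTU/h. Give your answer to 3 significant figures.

3390 BTU/h

3.1/0.234 = 13.25
R_total = 0.67 + 13.25 + 4.97 + 0.15 = 19.04 ft²·°F·h/BTU
Q = A·ΔT/R = 2070 × (73.5 − 42.3) / 19.04 = 3392 BTU/h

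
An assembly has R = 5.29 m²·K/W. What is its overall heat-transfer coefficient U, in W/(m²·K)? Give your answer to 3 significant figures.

0.189 W/(m²·K)

U = 1/R = 1/5.29 = 0.189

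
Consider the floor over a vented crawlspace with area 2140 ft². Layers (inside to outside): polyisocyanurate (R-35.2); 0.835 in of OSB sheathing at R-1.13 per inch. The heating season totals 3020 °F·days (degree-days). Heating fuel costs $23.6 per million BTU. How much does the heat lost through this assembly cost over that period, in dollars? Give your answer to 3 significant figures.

101 dollars

0.835 × 1.13 = 0.9435
R_total = 35.2 + 0.9435 = 36.14 ft²·°F·h/BTU
E = A × HDD × 24 / R = 2140 × 3020 × 24 / 36.14 = 4291000 BTU
Cost = 4291000/10⁶ × 23.6 = $101.3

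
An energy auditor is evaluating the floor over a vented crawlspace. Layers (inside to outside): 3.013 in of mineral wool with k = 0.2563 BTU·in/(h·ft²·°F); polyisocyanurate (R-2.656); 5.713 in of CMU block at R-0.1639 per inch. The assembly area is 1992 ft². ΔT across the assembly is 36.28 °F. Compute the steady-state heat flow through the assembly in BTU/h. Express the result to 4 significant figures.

4709 BTU/h

3.013/0.2563 = 11.756
5.713 × 0.1639 = 0.93636
R_total = 11.756 + 2.656 + 0.93636 = 15.348 ft²·°F·h/BTU
Q = A·ΔT/R = 1992 × 36.28 / 15.348 = 4708.7 BTU/h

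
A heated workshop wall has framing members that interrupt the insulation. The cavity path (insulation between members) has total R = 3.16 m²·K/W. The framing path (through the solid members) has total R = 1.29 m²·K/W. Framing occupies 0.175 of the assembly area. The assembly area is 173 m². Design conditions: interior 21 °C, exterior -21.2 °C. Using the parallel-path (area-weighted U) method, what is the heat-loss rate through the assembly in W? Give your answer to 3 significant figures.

U_eff = 0.825/3.16 + 0.175/1.29 = 0.2611 + 0.1357 = 0.3967
R_eff = 1/U_eff = 2.521 m²·K/W
Q = 173 × (21 − (-21.2)) / 2.521 = 2896 W

2900 W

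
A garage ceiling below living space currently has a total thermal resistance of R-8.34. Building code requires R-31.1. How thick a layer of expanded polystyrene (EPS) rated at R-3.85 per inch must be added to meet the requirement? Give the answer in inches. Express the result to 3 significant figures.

ΔR = 31.1 − 8.34 = 22.76 ft²·°F·h/BTU
L = ΔR / (R/in) = 22.76/3.85 = 5.912 in

5.91 in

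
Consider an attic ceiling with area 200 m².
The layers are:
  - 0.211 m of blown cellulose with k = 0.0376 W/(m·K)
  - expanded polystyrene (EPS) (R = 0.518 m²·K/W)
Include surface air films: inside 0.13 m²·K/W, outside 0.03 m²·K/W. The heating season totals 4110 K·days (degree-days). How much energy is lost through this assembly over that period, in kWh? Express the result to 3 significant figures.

0.211/0.0376 = 5.612
R_total = 0.13 + 5.612 + 0.518 + 0.03 = 6.29 m²·K/W
E = A × HDD × 24 / R / 1000 = 200 × 4110 × 24 / 6.29 / 1000 = 3137 kWh

3140 kWh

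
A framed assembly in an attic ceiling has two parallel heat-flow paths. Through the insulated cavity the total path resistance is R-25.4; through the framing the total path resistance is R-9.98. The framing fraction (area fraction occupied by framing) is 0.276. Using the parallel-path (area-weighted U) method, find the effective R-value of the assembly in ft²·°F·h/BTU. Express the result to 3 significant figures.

17.8 ft²·°F·h/BTU

U_eff = 0.724/25.4 + 0.276/9.98 = 0.0285 + 0.02766 = 0.05616
R_eff = 1/U_eff = 17.81 ft²·°F·h/BTU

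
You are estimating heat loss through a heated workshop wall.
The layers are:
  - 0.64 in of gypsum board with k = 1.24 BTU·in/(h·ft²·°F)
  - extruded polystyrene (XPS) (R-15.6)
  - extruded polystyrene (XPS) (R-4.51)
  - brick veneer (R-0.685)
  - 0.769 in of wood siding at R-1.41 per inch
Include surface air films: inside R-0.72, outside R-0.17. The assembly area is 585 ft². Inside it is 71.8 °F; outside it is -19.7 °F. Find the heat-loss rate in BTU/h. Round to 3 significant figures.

2300 BTU/h

0.64/1.24 = 0.5161
0.769 × 1.41 = 1.084
R_total = 0.72 + 0.5161 + 15.6 + 4.51 + 0.685 + 1.084 + 0.17 = 23.29 ft²·°F·h/BTU
Q = A·ΔT/R = 585 × (71.8 − (-19.7)) / 23.29 = 2299 BTU/h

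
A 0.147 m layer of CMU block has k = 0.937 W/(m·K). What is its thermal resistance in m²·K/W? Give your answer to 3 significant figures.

0.157 m²·K/W

R = L/k = 0.147/0.937 = 0.1569 m²·K/W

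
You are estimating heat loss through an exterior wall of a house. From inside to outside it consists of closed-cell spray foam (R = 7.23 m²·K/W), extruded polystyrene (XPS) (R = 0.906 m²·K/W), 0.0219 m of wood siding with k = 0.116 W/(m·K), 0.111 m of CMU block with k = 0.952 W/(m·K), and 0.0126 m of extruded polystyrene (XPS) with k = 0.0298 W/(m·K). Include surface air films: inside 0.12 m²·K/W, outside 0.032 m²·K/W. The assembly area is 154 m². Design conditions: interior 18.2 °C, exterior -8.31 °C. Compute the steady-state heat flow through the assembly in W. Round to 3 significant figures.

453 W

0.0219/0.116 = 0.1888
0.111/0.952 = 0.1166
0.0126/0.0298 = 0.4228
R_total = 0.12 + 7.23 + 0.906 + 0.1888 + 0.1166 + 0.4228 + 0.032 = 9.016 m²·K/W
Q = A·ΔT/R = 154 × (18.2 − (-8.31)) / 9.016 = 452.8 W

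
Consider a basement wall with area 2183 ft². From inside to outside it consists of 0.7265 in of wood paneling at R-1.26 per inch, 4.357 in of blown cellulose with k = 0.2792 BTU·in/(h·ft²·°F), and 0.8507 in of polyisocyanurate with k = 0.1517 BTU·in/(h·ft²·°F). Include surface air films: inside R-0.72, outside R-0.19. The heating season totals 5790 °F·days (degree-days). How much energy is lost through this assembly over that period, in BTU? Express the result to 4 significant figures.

0.7265 × 1.26 = 0.91539
4.357/0.2792 = 15.605
0.8507/0.1517 = 5.6078
R_total = 0.72 + 0.91539 + 15.605 + 5.6078 + 0.19 = 23.038 ft²·°F·h/BTU
E = A × HDD × 24 / R = 2183 × 5790 × 24 / 23.038 = 13167000 BTU

13170000 BTU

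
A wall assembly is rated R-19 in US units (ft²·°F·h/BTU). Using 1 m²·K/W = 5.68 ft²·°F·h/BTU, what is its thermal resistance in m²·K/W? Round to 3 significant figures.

R_SI = 19/5.68 = 3.345

3.35 m²·K/W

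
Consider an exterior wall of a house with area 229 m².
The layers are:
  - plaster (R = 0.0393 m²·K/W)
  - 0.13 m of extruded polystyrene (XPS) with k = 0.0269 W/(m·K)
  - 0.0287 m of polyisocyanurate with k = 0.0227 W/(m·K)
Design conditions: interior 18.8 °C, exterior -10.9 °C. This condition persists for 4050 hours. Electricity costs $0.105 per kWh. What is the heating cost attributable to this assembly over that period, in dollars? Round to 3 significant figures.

0.13/0.0269 = 4.833
0.0287/0.0227 = 1.264
R_total = 0.0393 + 4.833 + 1.264 = 6.136 m²·K/W
Q = 229 × (18.8 − (-10.9)) / 6.136 = 1108 W
E = 1108 W × 4050 h / 1000 = 4489 kWh
Cost = 4489 × 0.105 = $471.3

471 dollars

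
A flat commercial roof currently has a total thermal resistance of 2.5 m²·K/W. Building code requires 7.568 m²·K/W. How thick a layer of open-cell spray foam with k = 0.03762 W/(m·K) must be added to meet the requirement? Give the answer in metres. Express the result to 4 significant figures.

ΔR = 7.568 − 2.5 = 5.068 m²·K/W
L = ΔR × k = 5.068 × 0.03762 = 0.19066 m

0.1907 m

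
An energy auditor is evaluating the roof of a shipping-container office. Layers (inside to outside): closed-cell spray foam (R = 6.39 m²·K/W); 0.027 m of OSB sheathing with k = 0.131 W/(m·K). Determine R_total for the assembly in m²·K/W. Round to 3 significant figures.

0.027/0.131 = 0.2061
R_total = 6.39 + 0.2061 = 6.596 m²·K/W

6.60 m²·K/W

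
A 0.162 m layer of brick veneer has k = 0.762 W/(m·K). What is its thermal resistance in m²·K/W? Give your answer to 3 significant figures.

R = L/k = 0.162/0.762 = 0.2126 m²·K/W

0.213 m²·K/W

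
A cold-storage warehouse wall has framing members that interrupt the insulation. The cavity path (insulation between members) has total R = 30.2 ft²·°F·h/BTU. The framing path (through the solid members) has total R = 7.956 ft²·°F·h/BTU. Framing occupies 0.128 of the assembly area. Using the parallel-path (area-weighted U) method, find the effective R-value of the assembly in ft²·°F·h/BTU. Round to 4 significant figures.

U_eff = 0.872/30.2 + 0.128/7.956 = 0.028874 + 0.016088 = 0.044963
R_eff = 1/U_eff = 22.241 ft²·°F·h/BTU

22.24 ft²·°F·h/BTU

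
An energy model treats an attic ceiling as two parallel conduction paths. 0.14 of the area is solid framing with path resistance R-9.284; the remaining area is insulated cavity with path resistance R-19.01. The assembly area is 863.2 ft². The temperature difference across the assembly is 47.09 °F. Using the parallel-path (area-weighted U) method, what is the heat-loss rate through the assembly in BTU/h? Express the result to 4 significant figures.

2452 BTU/h

U_eff = 0.86/19.01 + 0.14/9.284 = 0.045239 + 0.01508 = 0.060319
R_eff = 1/U_eff = 16.579 ft²·°F·h/BTU
Q = 863.2 × 47.09 / 16.579 = 2451.9 BTU/h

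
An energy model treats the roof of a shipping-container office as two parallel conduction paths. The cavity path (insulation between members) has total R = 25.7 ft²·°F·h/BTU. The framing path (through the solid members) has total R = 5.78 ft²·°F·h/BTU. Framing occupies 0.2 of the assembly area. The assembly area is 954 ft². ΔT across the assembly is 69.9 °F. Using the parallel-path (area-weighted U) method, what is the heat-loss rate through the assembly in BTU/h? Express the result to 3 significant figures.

4380 BTU/h

U_eff = 0.8/25.7 + 0.2/5.78 = 0.03113 + 0.0346 = 0.06573
R_eff = 1/U_eff = 15.21 ft²·°F·h/BTU
Q = 954 × 69.9 / 15.21 = 4383 BTU/h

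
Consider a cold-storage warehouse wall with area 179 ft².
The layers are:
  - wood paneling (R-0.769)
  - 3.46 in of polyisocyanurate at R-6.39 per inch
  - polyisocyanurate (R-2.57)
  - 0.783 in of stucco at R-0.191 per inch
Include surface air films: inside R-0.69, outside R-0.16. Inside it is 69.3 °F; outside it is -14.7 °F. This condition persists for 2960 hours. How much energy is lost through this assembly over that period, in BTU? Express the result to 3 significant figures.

1680000 BTU

3.46 × 6.39 = 22.11
0.783 × 0.191 = 0.1496
R_total = 0.69 + 0.769 + 22.11 + 2.57 + 0.1496 + 0.16 = 26.45 ft²·°F·h/BTU
Q = 179 × (69.3 − (-14.7)) / 26.45 = 568.5 BTU/h
E = 568.5 × 2960 = 1683000 BTU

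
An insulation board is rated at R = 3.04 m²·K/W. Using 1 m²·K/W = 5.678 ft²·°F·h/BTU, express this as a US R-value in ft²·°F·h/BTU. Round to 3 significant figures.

R_US = 3.04 × 5.678 = 17.26

17.3 ft²·°F·h/BTU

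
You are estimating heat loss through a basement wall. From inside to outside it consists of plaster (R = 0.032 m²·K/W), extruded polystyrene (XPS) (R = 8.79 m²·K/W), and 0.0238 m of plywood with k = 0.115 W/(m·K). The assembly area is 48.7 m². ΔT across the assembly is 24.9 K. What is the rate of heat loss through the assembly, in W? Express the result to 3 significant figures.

0.0238/0.115 = 0.207
R_total = 0.032 + 8.79 + 0.207 = 9.029 m²·K/W
Q = A·ΔT/R = 48.7 × 24.9 / 9.029 = 134.3 W

134 W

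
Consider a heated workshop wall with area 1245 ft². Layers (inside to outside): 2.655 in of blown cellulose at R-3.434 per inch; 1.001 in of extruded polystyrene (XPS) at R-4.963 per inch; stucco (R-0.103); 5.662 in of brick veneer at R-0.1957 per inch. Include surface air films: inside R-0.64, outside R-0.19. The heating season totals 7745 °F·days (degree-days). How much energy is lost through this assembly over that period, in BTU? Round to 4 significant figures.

14350000 BTU

2.655 × 3.434 = 9.1173
1.001 × 4.963 = 4.968
5.662 × 0.1957 = 1.1081
R_total = 0.64 + 9.1173 + 4.968 + 0.103 + 1.1081 + 0.19 = 16.126 ft²·°F·h/BTU
E = A × HDD × 24 / R = 1245 × 7745 × 24 / 16.126 = 14351000 BTU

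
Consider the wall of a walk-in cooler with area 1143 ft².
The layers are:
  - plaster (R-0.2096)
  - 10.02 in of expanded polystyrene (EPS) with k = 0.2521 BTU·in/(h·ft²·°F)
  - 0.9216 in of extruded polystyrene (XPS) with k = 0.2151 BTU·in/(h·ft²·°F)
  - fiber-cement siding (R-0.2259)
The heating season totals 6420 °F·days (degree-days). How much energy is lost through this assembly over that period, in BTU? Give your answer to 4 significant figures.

3961000 BTU

10.02/0.2521 = 39.746
0.9216/0.2151 = 4.2845
R_total = 0.2096 + 39.746 + 4.2845 + 0.2259 = 44.466 ft²·°F·h/BTU
E = A × HDD × 24 / R = 1143 × 6420 × 24 / 44.466 = 3960600 BTU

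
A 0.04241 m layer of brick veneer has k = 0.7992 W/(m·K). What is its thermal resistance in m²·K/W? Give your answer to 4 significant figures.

0.05307 m²·K/W

R = L/k = 0.04241/0.7992 = 0.053066 m²·K/W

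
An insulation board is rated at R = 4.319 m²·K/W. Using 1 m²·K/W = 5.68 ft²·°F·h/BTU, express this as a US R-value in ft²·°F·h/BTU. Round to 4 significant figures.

R_US = 4.319 × 5.68 = 24.532

24.53 ft²·°F·h/BTU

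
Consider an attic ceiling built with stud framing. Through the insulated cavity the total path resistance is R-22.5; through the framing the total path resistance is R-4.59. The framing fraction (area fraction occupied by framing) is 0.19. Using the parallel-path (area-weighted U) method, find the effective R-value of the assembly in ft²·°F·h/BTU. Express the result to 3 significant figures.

12.9 ft²·°F·h/BTU

U_eff = 0.81/22.5 + 0.19/4.59 = 0.036 + 0.04139 = 0.07739
R_eff = 1/U_eff = 12.92 ft²·°F·h/BTU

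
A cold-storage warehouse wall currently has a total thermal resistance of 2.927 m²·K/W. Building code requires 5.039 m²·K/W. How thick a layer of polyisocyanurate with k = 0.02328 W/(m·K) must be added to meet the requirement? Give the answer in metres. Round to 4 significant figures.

ΔR = 5.039 − 2.927 = 2.112 m²·K/W
L = ΔR × k = 2.112 × 0.02328 = 0.049167 m

0.04917 m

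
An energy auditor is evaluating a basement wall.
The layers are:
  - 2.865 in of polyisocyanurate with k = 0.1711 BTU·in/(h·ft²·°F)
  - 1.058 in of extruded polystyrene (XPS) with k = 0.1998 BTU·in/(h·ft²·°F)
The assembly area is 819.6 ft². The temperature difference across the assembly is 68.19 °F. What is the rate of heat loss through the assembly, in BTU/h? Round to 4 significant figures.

2.865/0.1711 = 16.745
1.058/0.1998 = 5.2953
R_total = 16.745 + 5.2953 = 22.04 ft²·°F·h/BTU
Q = A·ΔT/R = 819.6 × 68.19 / 22.04 = 2535.8 BTU/h

2536 BTU/h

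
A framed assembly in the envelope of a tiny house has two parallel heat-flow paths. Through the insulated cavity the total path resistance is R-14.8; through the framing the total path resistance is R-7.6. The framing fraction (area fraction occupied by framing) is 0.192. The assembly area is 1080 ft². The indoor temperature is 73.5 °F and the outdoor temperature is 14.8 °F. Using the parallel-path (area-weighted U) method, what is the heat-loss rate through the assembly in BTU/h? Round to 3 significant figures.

5060 BTU/h

U_eff = 0.808/14.8 + 0.192/7.6 = 0.05459 + 0.02526 = 0.07986
R_eff = 1/U_eff = 12.52 ft²·°F·h/BTU
Q = 1080 × (73.5 − 14.8) / 12.52 = 5063 BTU/h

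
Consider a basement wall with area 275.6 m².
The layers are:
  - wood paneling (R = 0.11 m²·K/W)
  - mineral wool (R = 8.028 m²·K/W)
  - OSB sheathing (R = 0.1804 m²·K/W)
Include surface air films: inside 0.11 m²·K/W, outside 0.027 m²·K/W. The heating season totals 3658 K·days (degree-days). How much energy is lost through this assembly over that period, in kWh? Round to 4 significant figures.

2862 kWh

R_total = 0.11 + 0.11 + 8.028 + 0.1804 + 0.027 = 8.4554 m²·K/W
E = A × HDD × 24 / R / 1000 = 275.6 × 3658 × 24 / 8.4554 / 1000 = 2861.5 kWh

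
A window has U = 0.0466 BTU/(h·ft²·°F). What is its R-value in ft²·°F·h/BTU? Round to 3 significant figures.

R = 1/U = 1/0.0466 = 21.46

21.5 ft²·°F·h/BTU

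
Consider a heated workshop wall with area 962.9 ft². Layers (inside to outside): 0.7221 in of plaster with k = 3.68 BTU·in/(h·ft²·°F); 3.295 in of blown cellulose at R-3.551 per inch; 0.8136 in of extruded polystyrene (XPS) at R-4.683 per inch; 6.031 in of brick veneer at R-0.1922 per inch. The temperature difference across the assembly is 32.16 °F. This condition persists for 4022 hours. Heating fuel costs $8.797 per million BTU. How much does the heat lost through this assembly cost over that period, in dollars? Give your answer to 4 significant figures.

0.7221/3.68 = 0.19622
3.295 × 3.551 = 11.701
0.8136 × 4.683 = 3.8101
6.031 × 0.1922 = 1.1592
R_total = 0.19622 + 11.701 + 3.8101 + 1.1592 = 16.866 ft²·°F·h/BTU
Q = 962.9 × 32.16 / 16.866 = 1836.1 BTU/h
E = 1836.1 × 4022 = 7384600 BTU
Cost = 7384600/10⁶ × 8.797 = $64.962

64.96 dollars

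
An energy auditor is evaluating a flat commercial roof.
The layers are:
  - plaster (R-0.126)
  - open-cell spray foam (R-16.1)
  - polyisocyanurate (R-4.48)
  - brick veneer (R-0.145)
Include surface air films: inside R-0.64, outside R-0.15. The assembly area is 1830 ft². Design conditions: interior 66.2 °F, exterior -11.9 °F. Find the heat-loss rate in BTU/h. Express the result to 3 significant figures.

R_total = 0.64 + 0.126 + 16.1 + 4.48 + 0.145 + 0.15 = 21.64 ft²·°F·h/BTU
Q = A·ΔT/R = 1830 × (66.2 − (-11.9)) / 21.64 = 6604 BTU/h

6600 BTU/h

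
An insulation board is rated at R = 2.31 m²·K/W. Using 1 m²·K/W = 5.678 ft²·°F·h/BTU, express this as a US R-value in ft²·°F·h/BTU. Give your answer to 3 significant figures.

R_US = 2.31 × 5.678 = 13.12

13.1 ft²·°F·h/BTU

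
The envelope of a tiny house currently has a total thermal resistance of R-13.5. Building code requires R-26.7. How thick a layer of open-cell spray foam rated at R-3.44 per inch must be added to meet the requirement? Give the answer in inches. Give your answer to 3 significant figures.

ΔR = 26.7 − 13.5 = 13.2 ft²·°F·h/BTU
L = ΔR / (R/in) = 13.2/3.44 = 3.837 in

3.84 in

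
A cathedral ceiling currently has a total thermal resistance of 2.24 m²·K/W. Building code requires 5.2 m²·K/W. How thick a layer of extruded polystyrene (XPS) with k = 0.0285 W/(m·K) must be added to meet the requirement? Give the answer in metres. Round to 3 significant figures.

0.0844 m

ΔR = 5.2 − 2.24 = 2.96 m²·K/W
L = ΔR × k = 2.96 × 0.0285 = 0.08436 m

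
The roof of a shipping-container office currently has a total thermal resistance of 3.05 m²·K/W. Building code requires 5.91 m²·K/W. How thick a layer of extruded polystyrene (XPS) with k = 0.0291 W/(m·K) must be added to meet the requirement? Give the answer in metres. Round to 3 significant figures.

ΔR = 5.91 − 3.05 = 2.86 m²·K/W
L = ΔR × k = 2.86 × 0.0291 = 0.08323 m

0.0832 m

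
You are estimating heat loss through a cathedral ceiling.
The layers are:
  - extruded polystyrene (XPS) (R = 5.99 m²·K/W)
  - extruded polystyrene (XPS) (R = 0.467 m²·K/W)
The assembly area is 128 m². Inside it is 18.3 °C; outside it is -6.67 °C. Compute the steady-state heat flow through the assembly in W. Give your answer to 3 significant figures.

495 W

R_total = 5.99 + 0.467 = 6.457 m²·K/W
Q = A·ΔT/R = 128 × (18.3 − (-6.67)) / 6.457 = 495 W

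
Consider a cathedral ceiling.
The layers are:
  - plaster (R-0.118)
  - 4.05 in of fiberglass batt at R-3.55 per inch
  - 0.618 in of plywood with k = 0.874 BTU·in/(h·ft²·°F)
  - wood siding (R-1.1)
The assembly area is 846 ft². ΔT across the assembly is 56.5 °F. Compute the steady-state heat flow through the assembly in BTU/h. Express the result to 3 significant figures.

4.05 × 3.55 = 14.38
0.618/0.874 = 0.7071
R_total = 0.118 + 14.38 + 0.7071 + 1.1 = 16.3 ft²·°F·h/BTU
Q = A·ΔT/R = 846 × 56.5 / 16.3 = 2932 BTU/h

2930 BTU/h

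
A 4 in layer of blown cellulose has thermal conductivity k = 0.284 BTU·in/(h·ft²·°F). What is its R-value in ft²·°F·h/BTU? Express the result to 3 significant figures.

R = L/k = 4/0.284 = 14.08 ft²·°F·h/BTU

14.1 ft²·°F·h/BTU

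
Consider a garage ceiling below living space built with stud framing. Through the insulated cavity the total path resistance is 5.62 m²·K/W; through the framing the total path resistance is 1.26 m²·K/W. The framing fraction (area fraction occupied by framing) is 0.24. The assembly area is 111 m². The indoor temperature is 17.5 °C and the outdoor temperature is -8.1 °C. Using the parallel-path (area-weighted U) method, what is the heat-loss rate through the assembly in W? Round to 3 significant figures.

926 W

U_eff = 0.76/5.62 + 0.24/1.26 = 0.1352 + 0.1905 = 0.3257
R_eff = 1/U_eff = 3.07 m²·K/W
Q = 111 × (17.5 − (-8.1)) / 3.07 = 925.5 W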